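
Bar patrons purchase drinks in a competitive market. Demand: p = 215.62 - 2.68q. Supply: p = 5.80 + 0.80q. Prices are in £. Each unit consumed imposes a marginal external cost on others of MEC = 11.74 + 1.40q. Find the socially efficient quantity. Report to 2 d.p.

Social marginal benefit = demand − MEC = 203.88 - 4.08q.
Set SMB = MC: 203.88 - 4.08q = 5.80 + 0.80q → q* = 40.5902.

q* = 40.59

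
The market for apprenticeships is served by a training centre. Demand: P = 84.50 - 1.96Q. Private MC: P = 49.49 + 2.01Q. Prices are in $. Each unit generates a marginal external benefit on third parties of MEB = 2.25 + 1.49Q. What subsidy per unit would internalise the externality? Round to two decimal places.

Social marginal cost = private MC − MEB = 47.24 + 0.52Q.
Set SMC = demand: 47.24 + 0.52Q = 84.50 - 1.96Q → Q* = 15.0242.
The Pigouvian subsidy equals MEB at Q*: 2.25 + 1.49×15.0242 = 24.6361.

subsidy = $24.64 per unit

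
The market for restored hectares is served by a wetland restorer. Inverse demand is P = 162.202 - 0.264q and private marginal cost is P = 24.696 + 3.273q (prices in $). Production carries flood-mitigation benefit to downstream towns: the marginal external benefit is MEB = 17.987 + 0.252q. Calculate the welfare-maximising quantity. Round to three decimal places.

q* = 47.334

Social marginal cost = private MC − MEB = 6.709 + 3.021q.
Set SMC = demand: 6.709 + 3.021q = 162.202 - 0.264q → q* = 47.3342.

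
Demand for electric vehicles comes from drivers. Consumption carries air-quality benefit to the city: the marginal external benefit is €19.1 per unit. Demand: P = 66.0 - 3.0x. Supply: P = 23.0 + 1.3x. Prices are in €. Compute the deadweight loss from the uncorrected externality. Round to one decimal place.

Market equilibrium (private): 23.0 + 1.3x = 66.0 - 3.0x → x_m = 10.0000.
Social marginal benefit = demand + MEB = 85.1 - 3.0x.
Set SMB = MC: 85.1 - 3.0x = 23.0 + 1.3x → x* = 14.4419.
Between x* and x_m the wedge SMB − MC runs linearly from 0 to MEB(x_m), so the loss is a triangle.
DWL = ½ × 4.4419 × 19.1000 = 42.4201.

DWL = €42.4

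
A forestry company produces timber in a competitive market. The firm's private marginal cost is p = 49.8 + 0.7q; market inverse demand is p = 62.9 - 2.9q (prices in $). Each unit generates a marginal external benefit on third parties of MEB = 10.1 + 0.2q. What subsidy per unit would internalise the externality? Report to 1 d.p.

subsidy = $11.5 per unit

Social marginal cost = private MC − MEB = 39.7 + 0.5q.
Set SMC = demand: 39.7 + 0.5q = 62.9 - 2.9q → q* = 6.8235.
The Pigouvian subsidy equals MEB at q*: 10.1 + 0.2×6.8235 = 11.4647.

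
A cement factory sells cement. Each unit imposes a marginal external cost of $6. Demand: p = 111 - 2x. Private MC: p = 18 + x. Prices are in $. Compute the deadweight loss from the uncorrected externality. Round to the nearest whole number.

DWL = $6

Market equilibrium (private): 18 + x = 111 - 2x → x_m = 31.0000.
Social marginal cost = private MC + MEC = 24 + x.
Set SMC = demand: 24 + x = 111 - 2x → x* = 29.0000.
Height of the DWL triangle at x_m is SMC(x_m) − demand(x_m) = MEC(x_m) = 6.0000.
DWL = ½ × 2.0000 × 6.0000 = 6.0000.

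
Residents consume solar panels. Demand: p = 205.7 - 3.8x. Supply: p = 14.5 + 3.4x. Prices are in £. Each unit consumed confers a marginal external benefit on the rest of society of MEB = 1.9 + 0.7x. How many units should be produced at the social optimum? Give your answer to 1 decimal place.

Social marginal benefit = demand + MEB = 207.6 - 3.1x.
Set SMB = MC: 207.6 - 3.1x = 14.5 + 3.4x → x* = 29.7077.

x* = 29.7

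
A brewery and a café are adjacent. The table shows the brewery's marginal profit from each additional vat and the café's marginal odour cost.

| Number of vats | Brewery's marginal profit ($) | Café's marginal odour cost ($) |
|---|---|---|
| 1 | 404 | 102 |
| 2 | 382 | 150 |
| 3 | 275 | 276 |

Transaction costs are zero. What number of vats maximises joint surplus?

2

Bargaining reaches the level where marginal profit last exceeds marginal odour cost.
That holds through level 2 (382 ≥ 150) but not at 3 (275 < 276).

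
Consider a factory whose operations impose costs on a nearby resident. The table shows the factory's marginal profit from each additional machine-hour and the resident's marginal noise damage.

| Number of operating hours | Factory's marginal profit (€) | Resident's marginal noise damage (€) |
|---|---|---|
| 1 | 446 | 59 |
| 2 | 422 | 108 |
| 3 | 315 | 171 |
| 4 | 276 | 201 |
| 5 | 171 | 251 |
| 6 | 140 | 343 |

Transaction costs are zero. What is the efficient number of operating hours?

Bargaining reaches the level where marginal profit last exceeds marginal noise damage.
That holds through level 4 (276 ≥ 201) but not at 5 (171 < 251).

4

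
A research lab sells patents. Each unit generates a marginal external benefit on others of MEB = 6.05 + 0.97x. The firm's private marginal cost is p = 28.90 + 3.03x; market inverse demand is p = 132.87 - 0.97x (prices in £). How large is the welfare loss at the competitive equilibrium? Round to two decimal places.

DWL = £161.28

Market equilibrium (private): 28.90 + 3.03x = 132.87 - 0.97x → x_m = 25.9925.
Social marginal cost = private MC − MEB = 22.85 + 2.06x.
Set SMC = demand: 22.85 + 2.06x = 132.87 - 0.97x → x* = 36.3102.
The welfare-loss triangle has base |x_m − x*| and height MEB(x_m) (the vertical gap between SMC and demand is zero at x* and MEB at x_m).
DWL = ½ × 10.3177 × 31.2627 = 161.2796.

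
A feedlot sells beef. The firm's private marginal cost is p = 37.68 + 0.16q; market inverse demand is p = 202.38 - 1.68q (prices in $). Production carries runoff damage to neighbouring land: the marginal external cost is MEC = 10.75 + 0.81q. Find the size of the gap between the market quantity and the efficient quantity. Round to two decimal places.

31.42 units

Market equilibrium (private): 37.68 + 0.16q = 202.38 - 1.68q → q_m = 89.5109.
Social marginal cost = private MC + MEC = 48.43 + 0.97q.
Set SMC = demand: 48.43 + 0.97q = 202.38 - 1.68q → q* = 58.0943.
Gap = |89.5109 − 58.0943| = 31.4166.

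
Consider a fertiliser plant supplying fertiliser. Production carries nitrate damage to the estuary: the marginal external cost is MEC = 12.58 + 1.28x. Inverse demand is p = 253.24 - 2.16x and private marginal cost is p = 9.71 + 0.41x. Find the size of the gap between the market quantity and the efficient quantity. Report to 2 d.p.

Market equilibrium (private): 9.71 + 0.41x = 253.24 - 2.16x → x_m = 94.7588.
Social marginal cost = private MC + MEC = 22.29 + 1.69x.
Set SMC = demand: 22.29 + 1.69x = 253.24 - 2.16x → x* = 59.9870.
Gap = |94.7588 − 59.9870| = 34.7718.

34.77 units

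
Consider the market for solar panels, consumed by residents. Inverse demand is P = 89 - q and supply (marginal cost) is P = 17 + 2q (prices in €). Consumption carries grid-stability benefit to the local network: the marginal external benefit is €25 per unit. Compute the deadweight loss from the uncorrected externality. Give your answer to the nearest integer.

DWL = €104

Market equilibrium (private): 17 + 2q = 89 - q → q_m = 24.0000.
Social marginal benefit = demand + MEB = 114 - q.
Set SMB = MC: 114 - q = 17 + 2q → q* = 32.3333.
Height of the DWL triangle at q_m is SMB(q_m) − MC(q_m) = MEB(q_m) = 25.0000.
DWL = ½ × 8.3333 × 25.0000 = 104.1663.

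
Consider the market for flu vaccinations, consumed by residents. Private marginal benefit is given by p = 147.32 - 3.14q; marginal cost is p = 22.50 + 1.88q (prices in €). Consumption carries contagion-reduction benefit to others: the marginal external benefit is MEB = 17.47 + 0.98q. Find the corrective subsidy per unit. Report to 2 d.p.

subsidy = €51.99 per unit

Social marginal benefit = demand + MEB = 164.79 - 2.16q.
Set SMB = MC: 164.79 - 2.16q = 22.50 + 1.88q → q* = 35.2203.
The Pigouvian subsidy equals MEB at q*: 17.47 + 0.98×35.2203 = 51.9859.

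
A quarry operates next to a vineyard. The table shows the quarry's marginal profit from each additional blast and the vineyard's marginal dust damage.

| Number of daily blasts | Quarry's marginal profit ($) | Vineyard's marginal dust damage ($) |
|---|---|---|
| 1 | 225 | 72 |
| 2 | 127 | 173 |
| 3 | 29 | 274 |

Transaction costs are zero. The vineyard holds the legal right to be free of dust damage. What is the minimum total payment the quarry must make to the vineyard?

Efficient level: marginal profit ≥ marginal dust damage through level 1, so k* = 1.
With the vineyard holding the right, the quarry must at least compensate total damage at k*: 72 = 72.

$72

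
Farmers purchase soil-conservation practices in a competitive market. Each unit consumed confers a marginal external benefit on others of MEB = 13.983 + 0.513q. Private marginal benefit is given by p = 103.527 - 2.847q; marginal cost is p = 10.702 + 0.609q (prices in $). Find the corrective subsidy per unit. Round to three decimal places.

subsidy = $32.601 per unit

Social marginal benefit = demand + MEB = 117.510 - 2.334q.
Set SMB = MC: 117.510 - 2.334q = 10.702 + 0.609q → q* = 36.2922.
The Pigouvian subsidy equals MEB at q*: 13.983 + 0.513×36.2922 = 32.6009.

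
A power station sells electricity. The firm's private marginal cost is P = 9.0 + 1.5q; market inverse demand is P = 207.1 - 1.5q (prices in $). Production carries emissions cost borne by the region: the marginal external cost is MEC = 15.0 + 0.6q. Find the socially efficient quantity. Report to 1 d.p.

Social marginal cost = private MC + MEC = 24.0 + 2.1q.
Set SMC = demand: 24.0 + 2.1q = 207.1 - 1.5q → q* = 50.8611.

q* = 50.9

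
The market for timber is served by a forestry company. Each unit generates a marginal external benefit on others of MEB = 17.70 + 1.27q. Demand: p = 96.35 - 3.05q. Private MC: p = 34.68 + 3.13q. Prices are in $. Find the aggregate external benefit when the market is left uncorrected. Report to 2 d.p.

$239.86

Market equilibrium (private): 34.68 + 3.13q = 96.35 - 3.05q → q_m = 9.9790.
Total external benefit = ∫₀^{q_m} (17.70 + 1.27q) dq = 17.70×9.9790 + ½×1.27×9.9790² = 239.8619.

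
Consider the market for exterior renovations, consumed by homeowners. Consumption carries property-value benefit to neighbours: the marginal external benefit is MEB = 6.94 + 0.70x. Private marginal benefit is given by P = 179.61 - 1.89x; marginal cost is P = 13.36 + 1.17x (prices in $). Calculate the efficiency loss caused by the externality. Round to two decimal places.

Market equilibrium (private): 13.36 + 1.17x = 179.61 - 1.89x → x_m = 54.3301.
Social marginal benefit = demand + MEB = 186.55 - 1.19x.
Set SMB = MC: 186.55 - 1.19x = 13.36 + 1.17x → x* = 73.3856.
Height of the DWL triangle at x_m is SMB(x_m) − MC(x_m) = MEB(x_m) = 44.9710.
DWL = ½ × 19.0555 × 44.9710 = 428.4724.

DWL = $428.47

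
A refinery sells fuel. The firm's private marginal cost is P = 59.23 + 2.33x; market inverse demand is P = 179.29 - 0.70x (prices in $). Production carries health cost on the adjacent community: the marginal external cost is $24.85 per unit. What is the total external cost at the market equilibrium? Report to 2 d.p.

$984.65

Market equilibrium (private): 59.23 + 2.33x = 179.29 - 0.70x → x_m = 39.6238.
Total external cost = MEC × x_m = 24.85 × 39.6238 = 984.6514.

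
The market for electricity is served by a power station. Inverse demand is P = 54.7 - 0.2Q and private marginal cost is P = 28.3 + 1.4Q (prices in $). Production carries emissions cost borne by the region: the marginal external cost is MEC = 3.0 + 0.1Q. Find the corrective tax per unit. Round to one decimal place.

Social marginal cost = private MC + MEC = 31.3 + 1.5Q.
Set SMC = demand: 31.3 + 1.5Q = 54.7 - 0.2Q → Q* = 13.7647.
The Pigouvian tax equals MEC at Q*: 3.0 + 0.1×13.7647 = 4.3765.

tax = $4.4 per unit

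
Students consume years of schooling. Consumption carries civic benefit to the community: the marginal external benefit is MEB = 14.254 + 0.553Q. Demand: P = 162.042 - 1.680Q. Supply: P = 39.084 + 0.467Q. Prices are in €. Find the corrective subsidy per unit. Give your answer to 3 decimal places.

subsidy = €61.856 per unit

Social marginal benefit = demand + MEB = 176.296 - 1.127Q.
Set SMB = MC: 176.296 - 1.127Q = 39.084 + 0.467Q → Q* = 86.0803.
The Pigouvian subsidy equals MEB at Q*: 14.254 + 0.553×86.0803 = 61.8564.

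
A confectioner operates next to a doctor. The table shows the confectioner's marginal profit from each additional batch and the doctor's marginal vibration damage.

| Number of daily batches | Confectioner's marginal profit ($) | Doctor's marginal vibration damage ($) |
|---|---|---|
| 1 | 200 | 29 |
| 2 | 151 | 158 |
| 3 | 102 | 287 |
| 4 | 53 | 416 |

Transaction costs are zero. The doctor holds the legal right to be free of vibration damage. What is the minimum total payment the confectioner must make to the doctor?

Efficient level: marginal profit ≥ marginal vibration damage through level 1, so k* = 1.
With the doctor holding the right, the confectioner must at least compensate total damage at k*: 29 = 29.

$29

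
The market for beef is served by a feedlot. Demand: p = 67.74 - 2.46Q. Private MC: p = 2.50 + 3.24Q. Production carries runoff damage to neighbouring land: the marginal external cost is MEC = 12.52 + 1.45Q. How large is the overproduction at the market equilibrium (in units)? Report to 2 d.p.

Market equilibrium (private): 2.50 + 3.24Q = 67.74 - 2.46Q → Q_m = 11.4456.
Social marginal cost = private MC + MEC = 15.02 + 4.69Q.
Set SMC = demand: 15.02 + 4.69Q = 67.74 - 2.46Q → Q* = 7.3734.
Gap = |11.4456 − 7.3734| = 4.0722.

4.07 units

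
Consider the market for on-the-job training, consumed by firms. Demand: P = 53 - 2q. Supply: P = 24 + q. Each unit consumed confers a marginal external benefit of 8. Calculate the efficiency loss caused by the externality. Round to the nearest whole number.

Market equilibrium (private): 24 + q = 53 - 2q → q_m = 9.6667.
Social marginal benefit = demand + MEB = 61 - 2q.
Set SMB = MC: 61 - 2q = 24 + q → q* = 12.3333.
Height of the DWL triangle at q_m is SMB(q_m) − MC(q_m) = MEB(q_m) = 8.0000.
DWL = ½ × 2.6666 × 8.0000 = 10.6664.

DWL = 11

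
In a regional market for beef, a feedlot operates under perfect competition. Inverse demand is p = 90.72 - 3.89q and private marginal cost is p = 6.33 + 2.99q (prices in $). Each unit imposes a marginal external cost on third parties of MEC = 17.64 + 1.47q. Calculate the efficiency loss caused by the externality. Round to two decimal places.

DWL = $76.19

Market equilibrium (private): 6.33 + 2.99q = 90.72 - 3.89q → q_m = 12.2660.
Social marginal cost = private MC + MEC = 23.97 + 4.46q.
Set SMC = demand: 23.97 + 4.46q = 90.72 - 3.89q → q* = 7.9940.
Between q* and q_m the wedge SMC − demand runs linearly from 0 to MEC(q_m), so the loss is a triangle.
DWL = ½ × 4.2720 × 35.6710 = 76.1933.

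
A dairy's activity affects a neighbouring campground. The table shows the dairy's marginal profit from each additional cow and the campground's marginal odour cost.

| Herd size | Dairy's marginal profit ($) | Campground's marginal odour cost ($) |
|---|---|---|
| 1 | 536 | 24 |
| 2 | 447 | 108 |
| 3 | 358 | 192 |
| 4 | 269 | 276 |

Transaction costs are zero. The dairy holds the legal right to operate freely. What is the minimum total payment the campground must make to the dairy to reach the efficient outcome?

$269

Left alone the dairy would choose level 4 (marginal profit stays positive).
Efficient level: k* = 3 (marginal profit ≥ marginal odour cost through 3).
The campground must at least cover the dairy's forgone profit from cutting 4→3: 269 = 269.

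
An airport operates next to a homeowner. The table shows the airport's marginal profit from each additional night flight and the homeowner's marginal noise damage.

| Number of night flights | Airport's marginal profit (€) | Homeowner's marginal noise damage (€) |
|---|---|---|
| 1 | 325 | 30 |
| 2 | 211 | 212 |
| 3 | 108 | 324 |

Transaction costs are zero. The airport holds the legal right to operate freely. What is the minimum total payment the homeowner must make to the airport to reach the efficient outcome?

€319

Left alone the airport would choose level 3 (marginal profit stays positive).
Efficient level: k* = 1 (marginal profit ≥ marginal noise damage through 1).
The homeowner must at least cover the airport's forgone profit from cutting 3→1: 211 + 108 = 319.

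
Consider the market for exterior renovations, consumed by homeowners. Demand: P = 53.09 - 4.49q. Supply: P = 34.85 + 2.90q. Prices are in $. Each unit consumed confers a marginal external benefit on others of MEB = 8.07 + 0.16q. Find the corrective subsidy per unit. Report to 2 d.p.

Social marginal benefit = demand + MEB = 61.16 - 4.33q.
Set SMB = MC: 61.16 - 4.33q = 34.85 + 2.90q → q* = 3.6390.
The Pigouvian subsidy equals MEB at q*: 8.07 + 0.16×3.6390 = 8.6522.

subsidy = $8.65 per unit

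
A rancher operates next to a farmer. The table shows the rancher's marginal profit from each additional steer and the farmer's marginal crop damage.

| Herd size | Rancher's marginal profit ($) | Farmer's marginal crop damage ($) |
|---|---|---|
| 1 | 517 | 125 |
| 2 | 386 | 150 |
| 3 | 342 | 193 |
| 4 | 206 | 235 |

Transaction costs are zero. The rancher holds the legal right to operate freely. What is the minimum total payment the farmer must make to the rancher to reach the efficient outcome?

$206

Left alone the rancher would choose level 4 (marginal profit stays positive).
Efficient level: k* = 3 (marginal profit ≥ marginal crop damage through 3).
The farmer must at least cover the rancher's forgone profit from cutting 4→3: 206 = 206.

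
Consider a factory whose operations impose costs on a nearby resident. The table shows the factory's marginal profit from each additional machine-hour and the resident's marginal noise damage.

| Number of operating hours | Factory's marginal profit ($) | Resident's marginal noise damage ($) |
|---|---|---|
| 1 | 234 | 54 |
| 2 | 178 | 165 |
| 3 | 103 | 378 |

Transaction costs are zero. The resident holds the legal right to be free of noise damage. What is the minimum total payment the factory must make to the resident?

Efficient level: marginal profit ≥ marginal noise damage through level 2, so k* = 2.
With the resident holding the right, the factory must at least compensate total damage at k*: 54 + 165 = 219.

$219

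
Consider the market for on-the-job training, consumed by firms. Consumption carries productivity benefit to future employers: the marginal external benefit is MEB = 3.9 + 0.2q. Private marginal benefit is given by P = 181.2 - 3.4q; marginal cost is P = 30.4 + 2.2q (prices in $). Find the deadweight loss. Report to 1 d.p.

Market equilibrium (private): 30.4 + 2.2q = 181.2 - 3.4q → q_m = 26.9286.
Social marginal benefit = demand + MEB = 185.1 - 3.2q.
Set SMB = MC: 185.1 - 3.2q = 30.4 + 2.2q → q* = 28.6481.
Height of the DWL triangle at q_m is SMB(q_m) − MC(q_m) = MEB(q_m) = 9.2857.
DWL = ½ × 1.7195 × 9.2857 = 7.9834.

DWL = $8.0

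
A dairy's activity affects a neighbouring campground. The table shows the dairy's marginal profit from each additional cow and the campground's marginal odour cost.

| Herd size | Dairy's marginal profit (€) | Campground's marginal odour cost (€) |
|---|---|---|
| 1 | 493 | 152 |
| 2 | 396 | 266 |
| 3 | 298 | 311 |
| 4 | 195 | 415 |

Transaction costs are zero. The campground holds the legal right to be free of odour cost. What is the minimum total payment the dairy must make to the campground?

Efficient level: marginal profit ≥ marginal odour cost through level 2, so k* = 2.
With the campground holding the right, the dairy must at least compensate total damage at k*: 152 + 266 = 418.

€418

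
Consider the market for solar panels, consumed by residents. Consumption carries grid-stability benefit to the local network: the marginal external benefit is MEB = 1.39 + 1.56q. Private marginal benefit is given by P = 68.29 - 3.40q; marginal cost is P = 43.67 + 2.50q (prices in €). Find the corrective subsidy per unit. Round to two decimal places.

subsidy = €10.74 per unit

Social marginal benefit = demand + MEB = 69.68 - 1.84q.
Set SMB = MC: 69.68 - 1.84q = 43.67 + 2.50q → q* = 5.9931.
The Pigouvian subsidy equals MEB at q*: 1.39 + 1.56×5.9931 = 10.7392.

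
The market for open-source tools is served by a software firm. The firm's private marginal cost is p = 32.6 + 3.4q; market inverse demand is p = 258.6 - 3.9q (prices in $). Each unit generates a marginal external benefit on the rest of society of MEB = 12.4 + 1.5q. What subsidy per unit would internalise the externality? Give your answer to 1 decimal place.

Social marginal cost = private MC − MEB = 20.2 + 1.9q.
Set SMC = demand: 20.2 + 1.9q = 258.6 - 3.9q → q* = 41.1034.
The Pigouvian subsidy equals MEB at q*: 12.4 + 1.5×41.1034 = 74.0551.

subsidy = $74.1 per unit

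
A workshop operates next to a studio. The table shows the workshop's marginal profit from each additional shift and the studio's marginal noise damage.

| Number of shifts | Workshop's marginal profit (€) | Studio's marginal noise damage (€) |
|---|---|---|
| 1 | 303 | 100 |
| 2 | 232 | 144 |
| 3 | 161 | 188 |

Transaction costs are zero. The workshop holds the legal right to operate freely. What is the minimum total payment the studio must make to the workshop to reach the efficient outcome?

Left alone the workshop would choose level 3 (marginal profit stays positive).
Efficient level: k* = 2 (marginal profit ≥ marginal noise damage through 2).
The studio must at least cover the workshop's forgone profit from cutting 3→2: 161 = 161.

€161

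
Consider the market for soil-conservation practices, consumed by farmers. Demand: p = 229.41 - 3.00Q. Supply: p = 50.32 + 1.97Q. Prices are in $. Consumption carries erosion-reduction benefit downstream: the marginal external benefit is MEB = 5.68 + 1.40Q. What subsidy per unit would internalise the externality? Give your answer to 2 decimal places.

subsidy = $78.14 per unit

Social marginal benefit = demand + MEB = 235.09 - 1.60Q.
Set SMB = MC: 235.09 - 1.60Q = 50.32 + 1.97Q → Q* = 51.7563.
The Pigouvian subsidy equals MEB at Q*: 5.68 + 1.40×51.7563 = 78.1388.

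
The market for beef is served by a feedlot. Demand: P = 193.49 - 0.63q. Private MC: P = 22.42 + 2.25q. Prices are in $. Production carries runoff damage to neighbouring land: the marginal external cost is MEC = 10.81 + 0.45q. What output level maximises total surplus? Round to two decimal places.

q* = 48.13

Social marginal cost = private MC + MEC = 33.23 + 2.70q.
Set SMC = demand: 33.23 + 2.70q = 193.49 - 0.63q → q* = 48.1261.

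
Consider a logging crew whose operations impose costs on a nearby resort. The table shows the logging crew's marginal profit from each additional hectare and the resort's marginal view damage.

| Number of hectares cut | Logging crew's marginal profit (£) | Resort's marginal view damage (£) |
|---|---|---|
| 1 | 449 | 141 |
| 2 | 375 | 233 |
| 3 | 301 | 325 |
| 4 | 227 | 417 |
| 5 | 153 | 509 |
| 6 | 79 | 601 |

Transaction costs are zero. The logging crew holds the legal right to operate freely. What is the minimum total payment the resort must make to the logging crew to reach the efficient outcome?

£760

Left alone the logging crew would choose level 6 (marginal profit stays positive).
Efficient level: k* = 2 (marginal profit ≥ marginal view damage through 2).
The resort must at least cover the logging crew's forgone profit from cutting 6→2: 301 + 227 + 153 + 79 = 760.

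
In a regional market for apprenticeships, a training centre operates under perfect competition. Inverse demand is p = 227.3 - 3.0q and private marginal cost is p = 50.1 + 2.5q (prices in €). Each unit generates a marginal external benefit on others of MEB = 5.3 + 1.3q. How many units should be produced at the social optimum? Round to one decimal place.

q* = 43.5

Social marginal cost = private MC − MEB = 44.8 + 1.2q.
Set SMC = demand: 44.8 + 1.2q = 227.3 - 3.0q → q* = 43.4524.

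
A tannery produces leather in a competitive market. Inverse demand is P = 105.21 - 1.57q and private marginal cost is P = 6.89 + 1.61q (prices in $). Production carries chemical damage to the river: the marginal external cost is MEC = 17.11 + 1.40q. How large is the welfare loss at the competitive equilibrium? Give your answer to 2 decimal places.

DWL = $398.21

Market equilibrium (private): 6.89 + 1.61q = 105.21 - 1.57q → q_m = 30.9182.
Social marginal cost = private MC + MEC = 24.00 + 3.01q.
Set SMC = demand: 24.00 + 3.01q = 105.21 - 1.57q → q* = 17.7314.
The loss is the area between SMC and demand from q* to q_m; with linear curves that's a triangle of height MEC(q_m).
DWL = ½ × 13.1868 × 60.3955 = 398.2117.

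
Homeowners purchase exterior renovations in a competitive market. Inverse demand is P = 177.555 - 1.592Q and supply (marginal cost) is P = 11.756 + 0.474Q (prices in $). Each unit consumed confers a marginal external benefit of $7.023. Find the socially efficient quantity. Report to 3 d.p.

Social marginal benefit = demand + MEB = 184.578 - 1.592Q.
Set SMB = MC: 184.578 - 1.592Q = 11.756 + 0.474Q → Q* = 83.6505.

Q* = 83.651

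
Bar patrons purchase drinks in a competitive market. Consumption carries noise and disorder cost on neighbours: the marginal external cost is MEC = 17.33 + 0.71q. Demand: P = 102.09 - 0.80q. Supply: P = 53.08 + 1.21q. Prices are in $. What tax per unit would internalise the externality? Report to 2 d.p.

Social marginal benefit = demand − MEC = 84.76 - 1.51q.
Set SMB = MC: 84.76 - 1.51q = 53.08 + 1.21q → q* = 11.6471.
The Pigouvian tax equals MEC at q*: 17.33 + 0.71×11.6471 = 25.5994.

tax = $25.60 per unit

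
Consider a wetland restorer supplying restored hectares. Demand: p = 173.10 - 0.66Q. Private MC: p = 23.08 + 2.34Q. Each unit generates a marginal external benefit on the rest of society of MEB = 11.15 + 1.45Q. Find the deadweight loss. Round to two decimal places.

Market equilibrium (private): 23.08 + 2.34Q = 173.10 - 0.66Q → Q_m = 50.0067.
Social marginal cost = private MC − MEB = 11.93 + 0.89Q.
Set SMC = demand: 11.93 + 0.89Q = 173.10 - 0.66Q → Q* = 103.9806.
Height of the DWL triangle at Q_m is demand(Q_m) − SMC(Q_m) = MEB(Q_m) = 83.6597.
DWL = ½ × 53.9739 × 83.6597 = 2257.7201.

DWL = 2257.72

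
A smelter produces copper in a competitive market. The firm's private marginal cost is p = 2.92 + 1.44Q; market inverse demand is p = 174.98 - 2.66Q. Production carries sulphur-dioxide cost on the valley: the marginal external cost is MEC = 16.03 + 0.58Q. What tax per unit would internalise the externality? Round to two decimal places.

Social marginal cost = private MC + MEC = 18.95 + 2.02Q.
Set SMC = demand: 18.95 + 2.02Q = 174.98 - 2.66Q → Q* = 33.3397.
The Pigouvian tax equals MEC at Q*: 16.03 + 0.58×33.3397 = 35.3670.

tax = 35.37 per unit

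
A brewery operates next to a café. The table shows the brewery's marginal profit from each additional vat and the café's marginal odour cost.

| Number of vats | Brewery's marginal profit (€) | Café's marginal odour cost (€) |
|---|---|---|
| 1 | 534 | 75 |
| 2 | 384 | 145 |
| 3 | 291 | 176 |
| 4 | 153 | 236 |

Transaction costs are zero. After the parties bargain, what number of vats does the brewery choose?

3

Bargaining reaches the level where marginal profit last exceeds marginal odour cost.
That holds through level 3 (291 ≥ 176) but not at 4 (153 < 236).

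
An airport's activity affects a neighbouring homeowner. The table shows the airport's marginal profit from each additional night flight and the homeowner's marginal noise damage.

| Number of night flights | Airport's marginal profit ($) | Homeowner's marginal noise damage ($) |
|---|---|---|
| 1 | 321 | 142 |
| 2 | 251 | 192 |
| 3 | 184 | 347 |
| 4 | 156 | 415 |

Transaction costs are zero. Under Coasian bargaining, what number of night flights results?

2

Bargaining reaches the level where marginal profit last exceeds marginal noise damage.
That holds through level 2 (251 ≥ 192) but not at 3 (184 < 347).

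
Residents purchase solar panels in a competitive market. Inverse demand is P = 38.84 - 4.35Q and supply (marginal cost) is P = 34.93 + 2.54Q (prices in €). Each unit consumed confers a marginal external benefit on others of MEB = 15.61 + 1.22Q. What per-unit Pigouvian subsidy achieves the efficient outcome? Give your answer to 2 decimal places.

subsidy = €19.81 per unit

Social marginal benefit = demand + MEB = 54.45 - 3.13Q.
Set SMB = MC: 54.45 - 3.13Q = 34.93 + 2.54Q → Q* = 3.4427.
The Pigouvian subsidy equals MEB at Q*: 15.61 + 1.22×3.4427 = 19.8101.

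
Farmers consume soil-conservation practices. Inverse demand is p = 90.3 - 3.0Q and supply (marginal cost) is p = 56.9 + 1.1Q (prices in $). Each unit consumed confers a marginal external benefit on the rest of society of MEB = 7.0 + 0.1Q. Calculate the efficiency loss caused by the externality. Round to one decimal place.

Market equilibrium (private): 56.9 + 1.1Q = 90.3 - 3.0Q → Q_m = 8.1463.
Social marginal benefit = demand + MEB = 97.3 - 2.9Q.
Set SMB = MC: 97.3 - 2.9Q = 56.9 + 1.1Q → Q* = 10.1000.
The loss is the area between SMB and MC from Q* to Q_m; with linear curves that's a triangle of height MEB(Q_m).
DWL = ½ × 1.9537 × 7.8146 = 7.6337.

DWL = $7.6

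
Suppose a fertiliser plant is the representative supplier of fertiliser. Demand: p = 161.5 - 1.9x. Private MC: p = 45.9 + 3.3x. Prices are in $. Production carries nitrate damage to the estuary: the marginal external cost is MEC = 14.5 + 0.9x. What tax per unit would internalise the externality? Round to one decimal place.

tax = $29.4 per unit

Social marginal cost = private MC + MEC = 60.4 + 4.2x.
Set SMC = demand: 60.4 + 4.2x = 161.5 - 1.9x → x* = 16.5738.
The Pigouvian tax equals MEC at x*: 14.5 + 0.9×16.5738 = 29.4164.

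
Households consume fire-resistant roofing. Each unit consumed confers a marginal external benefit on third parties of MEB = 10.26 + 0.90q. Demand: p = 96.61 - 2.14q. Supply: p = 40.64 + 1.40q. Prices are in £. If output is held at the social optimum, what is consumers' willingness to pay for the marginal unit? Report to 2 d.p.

P = £42.92

Social marginal benefit = demand + MEB = 106.87 - 1.24q.
Set SMB = MC: 106.87 - 1.24q = 40.64 + 1.40q → q* = 25.0871.
Consumer price on the demand curve at q*: 96.61 − 2.14×25.0871 = 42.9236.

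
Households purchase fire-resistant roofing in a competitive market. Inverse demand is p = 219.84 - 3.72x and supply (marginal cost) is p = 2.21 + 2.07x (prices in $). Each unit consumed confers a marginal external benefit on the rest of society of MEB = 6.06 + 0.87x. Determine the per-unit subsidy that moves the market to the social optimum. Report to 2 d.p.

subsidy = $45.61 per unit

Social marginal benefit = demand + MEB = 225.90 - 2.85x.
Set SMB = MC: 225.90 - 2.85x = 2.21 + 2.07x → x* = 45.4654.
The Pigouvian subsidy equals MEB at x*: 6.06 + 0.87×45.4654 = 45.6149.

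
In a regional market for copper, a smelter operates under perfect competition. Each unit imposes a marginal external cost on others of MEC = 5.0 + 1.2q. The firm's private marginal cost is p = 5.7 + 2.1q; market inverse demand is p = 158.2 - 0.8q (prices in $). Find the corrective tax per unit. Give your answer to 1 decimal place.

Social marginal cost = private MC + MEC = 10.7 + 3.3q.
Set SMC = demand: 10.7 + 3.3q = 158.2 - 0.8q → q* = 35.9756.
The Pigouvian tax equals MEC at q*: 5.0 + 1.2×35.9756 = 48.1707.

tax = $48.2 per unit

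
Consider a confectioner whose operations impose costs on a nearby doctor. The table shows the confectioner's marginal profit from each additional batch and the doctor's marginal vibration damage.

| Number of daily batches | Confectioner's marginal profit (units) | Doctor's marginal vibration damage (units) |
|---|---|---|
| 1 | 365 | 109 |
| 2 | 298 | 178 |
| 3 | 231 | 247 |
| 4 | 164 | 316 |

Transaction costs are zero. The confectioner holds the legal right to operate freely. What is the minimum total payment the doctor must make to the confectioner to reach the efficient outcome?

Left alone the confectioner would choose level 4 (marginal profit stays positive).
Efficient level: k* = 2 (marginal profit ≥ marginal vibration damage through 2).
The doctor must at least cover the confectioner's forgone profit from cutting 4→2: 231 + 164 = 395.

395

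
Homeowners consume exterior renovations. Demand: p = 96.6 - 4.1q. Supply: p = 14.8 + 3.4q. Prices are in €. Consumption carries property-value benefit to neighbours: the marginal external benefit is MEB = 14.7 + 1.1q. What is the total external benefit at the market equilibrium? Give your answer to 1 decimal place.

€225.8

Market equilibrium (private): 14.8 + 3.4q = 96.6 - 4.1q → q_m = 10.9067.
Total external benefit = ∫₀^{q_m} (14.7 + 1.1q) dq = 14.7×10.9067 + ½×1.1×10.9067² = 225.7543.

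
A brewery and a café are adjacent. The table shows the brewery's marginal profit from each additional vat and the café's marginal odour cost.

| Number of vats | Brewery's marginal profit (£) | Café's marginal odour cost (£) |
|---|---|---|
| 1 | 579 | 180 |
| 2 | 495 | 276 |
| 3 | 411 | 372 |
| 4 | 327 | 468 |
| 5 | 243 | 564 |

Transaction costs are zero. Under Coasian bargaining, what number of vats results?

3

Bargaining reaches the level where marginal profit last exceeds marginal odour cost.
That holds through level 3 (411 ≥ 372) but not at 4 (327 < 468).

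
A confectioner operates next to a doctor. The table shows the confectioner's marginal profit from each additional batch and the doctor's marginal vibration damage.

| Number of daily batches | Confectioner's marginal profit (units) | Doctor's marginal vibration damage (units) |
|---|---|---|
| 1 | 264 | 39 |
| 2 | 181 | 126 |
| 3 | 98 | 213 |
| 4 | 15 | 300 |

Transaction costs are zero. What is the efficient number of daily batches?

Bargaining reaches the level where marginal profit last exceeds marginal vibration damage.
That holds through level 2 (181 ≥ 126) but not at 3 (98 < 213).

2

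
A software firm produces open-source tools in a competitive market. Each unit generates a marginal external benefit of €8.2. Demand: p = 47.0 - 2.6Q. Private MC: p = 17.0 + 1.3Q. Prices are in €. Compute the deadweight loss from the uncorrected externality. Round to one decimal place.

DWL = €8.6

Market equilibrium (private): 17.0 + 1.3Q = 47.0 - 2.6Q → Q_m = 7.6923.
Social marginal cost = private MC − MEB = 8.8 + 1.3Q.
Set SMC = demand: 8.8 + 1.3Q = 47.0 - 2.6Q → Q* = 9.7949.
Height of the DWL triangle at Q_m is demand(Q_m) − SMC(Q_m) = MEB(Q_m) = 8.2000.
DWL = ½ × 2.1026 × 8.2000 = 8.6207.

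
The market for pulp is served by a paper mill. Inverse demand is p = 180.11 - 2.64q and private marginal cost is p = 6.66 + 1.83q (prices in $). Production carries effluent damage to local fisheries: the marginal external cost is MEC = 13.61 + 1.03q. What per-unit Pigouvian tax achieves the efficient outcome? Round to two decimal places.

Social marginal cost = private MC + MEC = 20.27 + 2.86q.
Set SMC = demand: 20.27 + 2.86q = 180.11 - 2.64q → q* = 29.0618.
The Pigouvian tax equals MEC at q*: 13.61 + 1.03×29.0618 = 43.5437.

tax = $43.54 per unit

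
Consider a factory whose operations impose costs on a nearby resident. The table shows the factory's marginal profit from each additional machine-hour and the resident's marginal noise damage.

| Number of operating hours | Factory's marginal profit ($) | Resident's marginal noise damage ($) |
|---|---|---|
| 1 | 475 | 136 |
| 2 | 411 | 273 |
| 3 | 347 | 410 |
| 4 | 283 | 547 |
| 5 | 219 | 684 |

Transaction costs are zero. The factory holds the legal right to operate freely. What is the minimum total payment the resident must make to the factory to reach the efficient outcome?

Left alone the factory would choose level 5 (marginal profit stays positive).
Efficient level: k* = 2 (marginal profit ≥ marginal noise damage through 2).
The resident must at least cover the factory's forgone profit from cutting 5→2: 347 + 283 + 219 = 849.

$849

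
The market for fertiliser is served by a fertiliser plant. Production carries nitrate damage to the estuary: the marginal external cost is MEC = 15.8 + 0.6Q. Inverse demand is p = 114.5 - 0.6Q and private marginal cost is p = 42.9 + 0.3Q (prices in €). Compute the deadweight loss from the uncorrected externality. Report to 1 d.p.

DWL = €1345.5

Market equilibrium (private): 42.9 + 0.3Q = 114.5 - 0.6Q → Q_m = 79.5556.
Social marginal cost = private MC + MEC = 58.7 + 0.9Q.
Set SMC = demand: 58.7 + 0.9Q = 114.5 - 0.6Q → Q* = 37.2000.
The loss is the area between SMC and demand from Q* to Q_m; with linear curves that's a triangle of height MEC(Q_m).
DWL = ½ × 42.3556 × 63.5333 = 1345.4955.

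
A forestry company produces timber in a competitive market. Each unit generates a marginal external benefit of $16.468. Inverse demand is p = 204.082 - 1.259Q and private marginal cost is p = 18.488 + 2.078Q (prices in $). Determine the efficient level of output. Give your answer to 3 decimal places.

Social marginal cost = private MC − MEB = 2.020 + 2.078Q.
Set SMC = demand: 2.020 + 2.078Q = 204.082 - 1.259Q → Q* = 60.5520.

Q* = 60.552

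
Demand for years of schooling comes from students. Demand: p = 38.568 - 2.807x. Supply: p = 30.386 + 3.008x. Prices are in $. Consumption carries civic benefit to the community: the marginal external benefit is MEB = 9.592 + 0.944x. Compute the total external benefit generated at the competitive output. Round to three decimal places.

$14.431

Market equilibrium (private): 30.386 + 3.008x = 38.568 - 2.807x → x_m = 1.4071.
Total external benefit = ∫₀^{x_m} (9.592 + 0.944x) dx = 9.592×1.4071 + ½×0.944×1.4071² = 14.4314.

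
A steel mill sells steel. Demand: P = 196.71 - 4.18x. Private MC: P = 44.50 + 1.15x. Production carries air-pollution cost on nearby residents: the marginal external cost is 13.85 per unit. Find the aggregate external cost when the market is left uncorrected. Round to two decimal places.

Market equilibrium (private): 44.50 + 1.15x = 196.71 - 4.18x → x_m = 28.5572.
Total external cost = MEC × x_m = 13.85 × 28.5572 = 395.5172.

395.52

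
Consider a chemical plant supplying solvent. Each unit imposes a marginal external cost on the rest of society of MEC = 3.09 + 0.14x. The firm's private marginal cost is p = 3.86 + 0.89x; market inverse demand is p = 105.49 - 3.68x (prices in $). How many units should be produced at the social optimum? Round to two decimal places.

x* = 20.92

Social marginal cost = private MC + MEC = 6.95 + 1.03x.
Set SMC = demand: 6.95 + 1.03x = 105.49 - 3.68x → x* = 20.9214.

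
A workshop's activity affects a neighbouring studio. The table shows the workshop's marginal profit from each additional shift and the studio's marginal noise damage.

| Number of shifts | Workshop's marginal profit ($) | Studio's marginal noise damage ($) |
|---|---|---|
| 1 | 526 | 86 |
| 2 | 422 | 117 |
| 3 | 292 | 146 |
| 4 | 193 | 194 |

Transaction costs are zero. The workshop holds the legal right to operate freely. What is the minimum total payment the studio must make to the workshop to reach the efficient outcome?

$193

Left alone the workshop would choose level 4 (marginal profit stays positive).
Efficient level: k* = 3 (marginal profit ≥ marginal noise damage through 3).
The studio must at least cover the workshop's forgone profit from cutting 4→3: 193 = 193.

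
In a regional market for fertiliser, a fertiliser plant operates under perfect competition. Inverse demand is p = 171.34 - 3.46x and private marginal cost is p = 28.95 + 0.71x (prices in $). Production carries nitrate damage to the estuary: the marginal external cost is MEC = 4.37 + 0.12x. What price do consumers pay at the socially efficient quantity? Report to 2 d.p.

Social marginal cost = private MC + MEC = 33.32 + 0.83x.
Set SMC = demand: 33.32 + 0.83x = 171.34 - 3.46x → x* = 32.1725.
Consumer price on the demand curve at x*: 171.34 − 3.46×32.1725 = 60.0232.

P = $60.02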